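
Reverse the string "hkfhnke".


Input: hkfhnke
Reading characters right to left:
  Position 6: 'e'
  Position 5: 'k'
  Position 4: 'n'
  Position 3: 'h'
  Position 2: 'f'
  Position 1: 'k'
  Position 0: 'h'
Reversed: eknhfkh

eknhfkh


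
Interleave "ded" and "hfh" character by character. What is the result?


Interleaving "ded" and "hfh":
  Position 0: 'd' from first, 'h' from second => "dh"
  Position 1: 'e' from first, 'f' from second => "ef"
  Position 2: 'd' from first, 'h' from second => "dh"
Result: dhefdh

dhefdh


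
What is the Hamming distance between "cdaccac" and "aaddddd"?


Comparing "cdaccac" and "aaddddd" position by position:
  Position 0: 'c' vs 'a' => differ
  Position 1: 'd' vs 'a' => differ
  Position 2: 'a' vs 'd' => differ
  Position 3: 'c' vs 'd' => differ
  Position 4: 'c' vs 'd' => differ
  Position 5: 'a' vs 'd' => differ
  Position 6: 'c' vs 'd' => differ
Total differences (Hamming distance): 7

7


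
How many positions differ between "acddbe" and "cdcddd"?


Comparing "acddbe" and "cdcddd" position by position:
  Position 0: 'a' vs 'c' => DIFFER
  Position 1: 'c' vs 'd' => DIFFER
  Position 2: 'd' vs 'c' => DIFFER
  Position 3: 'd' vs 'd' => same
  Position 4: 'b' vs 'd' => DIFFER
  Position 5: 'e' vs 'd' => DIFFER
Positions that differ: 5

5


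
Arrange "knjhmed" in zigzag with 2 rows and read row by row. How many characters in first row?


Zigzag "knjhmed" into 2 rows:
Placing characters:
  'k' => row 0
  'n' => row 1
  'j' => row 0
  'h' => row 1
  'm' => row 0
  'e' => row 1
  'd' => row 0
Rows:
  Row 0: "kjmd"
  Row 1: "nhe"
First row length: 4

4


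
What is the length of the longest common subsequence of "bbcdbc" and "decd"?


LCS of "bbcdbc" and "decd"
DP table:
           d    e    c    d
      0    0    0    0    0
  b   0    0    0    0    0
  b   0    0    0    0    0
  c   0    0    0    1    1
  d   0    1    1    1    2
  b   0    1    1    1    2
  c   0    1    1    2    2
LCS length = dp[6][4] = 2

2


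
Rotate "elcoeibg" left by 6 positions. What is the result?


Input: "elcoeibg", rotate left by 6
First 6 characters: "elcoei"
Remaining characters: "bg"
Concatenate remaining + first: "bg" + "elcoei" = "bgelcoei"

bgelcoei


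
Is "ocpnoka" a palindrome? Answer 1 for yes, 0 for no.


Input: ocpnoka
Reversed: akonpco
  Compare pos 0 ('o') with pos 6 ('a'): MISMATCH
  Compare pos 1 ('c') with pos 5 ('k'): MISMATCH
  Compare pos 2 ('p') with pos 4 ('o'): MISMATCH
Result: not a palindrome

0


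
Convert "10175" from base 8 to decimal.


Input: "10175" in base 8
Positional expansion:
  Digit '1' (value 1) x 8^4 = 4096
  Digit '0' (value 0) x 8^3 = 0
  Digit '1' (value 1) x 8^2 = 64
  Digit '7' (value 7) x 8^1 = 56
  Digit '5' (value 5) x 8^0 = 5
Sum = 4221

4221


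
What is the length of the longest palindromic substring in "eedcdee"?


Input: "eedcdee"
Checking substrings for palindromes:
  [0:7] "eedcdee" (len 7) => palindrome
  [1:6] "edcde" (len 5) => palindrome
  [2:5] "dcd" (len 3) => palindrome
  [0:2] "ee" (len 2) => palindrome
  [5:7] "ee" (len 2) => palindrome
Longest palindromic substring: "eedcdee" with length 7

7


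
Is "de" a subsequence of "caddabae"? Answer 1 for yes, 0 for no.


Check if "de" is a subsequence of "caddabae"
Greedy scan:
  Position 0 ('c'): no match needed
  Position 1 ('a'): no match needed
  Position 2 ('d'): matches sub[0] = 'd'
  Position 3 ('d'): no match needed
  Position 4 ('a'): no match needed
  Position 5 ('b'): no match needed
  Position 6 ('a'): no match needed
  Position 7 ('e'): matches sub[1] = 'e'
All 2 characters matched => is a subsequence

1


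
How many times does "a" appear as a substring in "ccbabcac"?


Searching for "a" in "ccbabcac"
Scanning each position:
  Position 0: "c" => no
  Position 1: "c" => no
  Position 2: "b" => no
  Position 3: "a" => MATCH
  Position 4: "b" => no
  Position 5: "c" => no
  Position 6: "a" => MATCH
  Position 7: "c" => no
Total occurrences: 2

2


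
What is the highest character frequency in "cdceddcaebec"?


Input: cdceddcaebec
Character counts:
  'a': 1
  'b': 1
  'c': 4
  'd': 3
  'e': 3
Maximum frequency: 4

4


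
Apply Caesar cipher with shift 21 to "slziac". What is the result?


Caesar cipher: shift "slziac" by 21
  's' (pos 18) + 21 = pos 13 = 'n'
  'l' (pos 11) + 21 = pos 6 = 'g'
  'z' (pos 25) + 21 = pos 20 = 'u'
  'i' (pos 8) + 21 = pos 3 = 'd'
  'a' (pos 0) + 21 = pos 21 = 'v'
  'c' (pos 2) + 21 = pos 23 = 'x'
Result: ngudvx

ngudvx


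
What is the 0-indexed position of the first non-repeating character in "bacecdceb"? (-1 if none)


Input: bacecdceb
Character frequencies:
  'a': 1
  'b': 2
  'c': 3
  'd': 1
  'e': 2
Scanning left to right for freq == 1:
  Position 0 ('b'): freq=2, skip
  Position 1 ('a'): unique! => answer = 1

1


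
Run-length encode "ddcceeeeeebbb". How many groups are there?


Input: ddcceeeeeebbb
Scanning for consecutive runs:
  Group 1: 'd' x 2 (positions 0-1)
  Group 2: 'c' x 2 (positions 2-3)
  Group 3: 'e' x 6 (positions 4-9)
  Group 4: 'b' x 3 (positions 10-12)
Total groups: 4

4


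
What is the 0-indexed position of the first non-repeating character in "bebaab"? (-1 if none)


Input: bebaab
Character frequencies:
  'a': 2
  'b': 3
  'e': 1
Scanning left to right for freq == 1:
  Position 0 ('b'): freq=3, skip
  Position 1 ('e'): unique! => answer = 1

1


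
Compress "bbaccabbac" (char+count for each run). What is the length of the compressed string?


Input: bbaccabbac
Runs:
  'b' x 2 => "b2"
  'a' x 1 => "a1"
  'c' x 2 => "c2"
  'a' x 1 => "a1"
  'b' x 2 => "b2"
  'a' x 1 => "a1"
  'c' x 1 => "c1"
Compressed: "b2a1c2a1b2a1c1"
Compressed length: 14

14


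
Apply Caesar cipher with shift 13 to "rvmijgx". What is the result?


Caesar cipher: shift "rvmijgx" by 13
  'r' (pos 17) + 13 = pos 4 = 'e'
  'v' (pos 21) + 13 = pos 8 = 'i'
  'm' (pos 12) + 13 = pos 25 = 'z'
  'i' (pos 8) + 13 = pos 21 = 'v'
  'j' (pos 9) + 13 = pos 22 = 'w'
  'g' (pos 6) + 13 = pos 19 = 't'
  'x' (pos 23) + 13 = pos 10 = 'k'
Result: eizvwtk

eizvwtk


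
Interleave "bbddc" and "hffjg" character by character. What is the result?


Interleaving "bbddc" and "hffjg":
  Position 0: 'b' from first, 'h' from second => "bh"
  Position 1: 'b' from first, 'f' from second => "bf"
  Position 2: 'd' from first, 'f' from second => "df"
  Position 3: 'd' from first, 'j' from second => "dj"
  Position 4: 'c' from first, 'g' from second => "cg"
Result: bhbfdfdjcg

bhbfdfdjcg


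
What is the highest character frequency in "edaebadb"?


Input: edaebadb
Character counts:
  'a': 2
  'b': 2
  'd': 2
  'e': 2
Maximum frequency: 2

2


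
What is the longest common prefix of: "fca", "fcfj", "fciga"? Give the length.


Words: fca, fcfj, fciga
  Position 0: all 'f' => match
  Position 1: all 'c' => match
  Position 2: ('a', 'f', 'i') => mismatch, stop
LCP = "fc" (length 2)

2


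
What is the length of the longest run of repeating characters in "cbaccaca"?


Input: "cbaccaca"
Scanning for longest run:
  Position 1 ('b'): new char, reset run to 1
  Position 2 ('a'): new char, reset run to 1
  Position 3 ('c'): new char, reset run to 1
  Position 4 ('c'): continues run of 'c', length=2
  Position 5 ('a'): new char, reset run to 1
  Position 6 ('c'): new char, reset run to 1
  Position 7 ('a'): new char, reset run to 1
Longest run: 'c' with length 2

2


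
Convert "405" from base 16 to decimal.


Input: "405" in base 16
Positional expansion:
  Digit '4' (value 4) x 16^2 = 1024
  Digit '0' (value 0) x 16^1 = 0
  Digit '5' (value 5) x 16^0 = 5
Sum = 1029

1029


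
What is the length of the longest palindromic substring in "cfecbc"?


Input: "cfecbc"
Checking substrings for palindromes:
  [3:6] "cbc" (len 3) => palindrome
Longest palindromic substring: "cbc" with length 3

3


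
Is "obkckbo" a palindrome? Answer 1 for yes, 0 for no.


Input: obkckbo
Reversed: obkckbo
  Compare pos 0 ('o') with pos 6 ('o'): match
  Compare pos 1 ('b') with pos 5 ('b'): match
  Compare pos 2 ('k') with pos 4 ('k'): match
Result: palindrome

1


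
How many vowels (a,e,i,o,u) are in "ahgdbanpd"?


Input: ahgdbanpd
Checking each character:
  'a' at position 0: vowel (running total: 1)
  'h' at position 1: consonant
  'g' at position 2: consonant
  'd' at position 3: consonant
  'b' at position 4: consonant
  'a' at position 5: vowel (running total: 2)
  'n' at position 6: consonant
  'p' at position 7: consonant
  'd' at position 8: consonant
Total vowels: 2

2


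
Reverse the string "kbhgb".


Input: kbhgb
Reading characters right to left:
  Position 4: 'b'
  Position 3: 'g'
  Position 2: 'h'
  Position 1: 'b'
  Position 0: 'k'
Reversed: bghbk

bghbk


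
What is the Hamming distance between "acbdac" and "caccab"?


Comparing "acbdac" and "caccab" position by position:
  Position 0: 'a' vs 'c' => differ
  Position 1: 'c' vs 'a' => differ
  Position 2: 'b' vs 'c' => differ
  Position 3: 'd' vs 'c' => differ
  Position 4: 'a' vs 'a' => same
  Position 5: 'c' vs 'b' => differ
Total differences (Hamming distance): 5

5


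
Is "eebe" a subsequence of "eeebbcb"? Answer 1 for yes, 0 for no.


Check if "eebe" is a subsequence of "eeebbcb"
Greedy scan:
  Position 0 ('e'): matches sub[0] = 'e'
  Position 1 ('e'): matches sub[1] = 'e'
  Position 2 ('e'): no match needed
  Position 3 ('b'): matches sub[2] = 'b'
  Position 4 ('b'): no match needed
  Position 5 ('c'): no match needed
  Position 6 ('b'): no match needed
Only matched 3/4 characters => not a subsequence

0


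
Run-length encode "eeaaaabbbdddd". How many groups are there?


Input: eeaaaabbbdddd
Scanning for consecutive runs:
  Group 1: 'e' x 2 (positions 0-1)
  Group 2: 'a' x 4 (positions 2-5)
  Group 3: 'b' x 3 (positions 6-8)
  Group 4: 'd' x 4 (positions 9-12)
Total groups: 4

4


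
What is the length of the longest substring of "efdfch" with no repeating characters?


Input: "efdfch"
Sliding window (track last position of each char):
  Position 0 ('e'): window [0,0] length 1 -- new best
  Position 1 ('f'): window [0,1] length 2 -- new best
  Position 2 ('d'): window [0,2] length 3 -- new best
  Position 3 ('f'): repeat (last at 1), move window start to 2
  Position 3 ('f'): window [2,3] length 2
  Position 4 ('c'): window [2,4] length 3
  Position 5 ('h'): window [2,5] length 4 -- new best
Longest substring with no repeats: "dfch" with length 4

4


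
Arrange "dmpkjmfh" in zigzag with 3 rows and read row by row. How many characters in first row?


Zigzag "dmpkjmfh" into 3 rows:
Placing characters:
  'd' => row 0
  'm' => row 1
  'p' => row 2
  'k' => row 1
  'j' => row 0
  'm' => row 1
  'f' => row 2
  'h' => row 1
Rows:
  Row 0: "dj"
  Row 1: "mkmh"
  Row 2: "pf"
First row length: 2

2


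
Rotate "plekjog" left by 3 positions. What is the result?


Input: "plekjog", rotate left by 3
First 3 characters: "ple"
Remaining characters: "kjog"
Concatenate remaining + first: "kjog" + "ple" = "kjogple"

kjogple


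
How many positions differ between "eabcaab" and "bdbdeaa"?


Comparing "eabcaab" and "bdbdeaa" position by position:
  Position 0: 'e' vs 'b' => DIFFER
  Position 1: 'a' vs 'd' => DIFFER
  Position 2: 'b' vs 'b' => same
  Position 3: 'c' vs 'd' => DIFFER
  Position 4: 'a' vs 'e' => DIFFER
  Position 5: 'a' vs 'a' => same
  Position 6: 'b' vs 'a' => DIFFER
Positions that differ: 5

5


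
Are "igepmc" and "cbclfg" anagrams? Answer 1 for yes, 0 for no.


Strings: "igepmc", "cbclfg"
Sorted first:  cegimp
Sorted second: bccfgl
Differ at position 0: 'c' vs 'b' => not anagrams

0


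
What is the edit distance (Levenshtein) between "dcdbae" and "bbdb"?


Computing edit distance: "dcdbae" -> "bbdb"
DP table:
           b    b    d    b
      0    1    2    3    4
  d   1    1    2    2    3
  c   2    2    2    3    3
  d   3    3    3    2    3
  b   4    3    3    3    2
  a   5    4    4    4    3
  e   6    5    5    5    4
Edit distance = dp[6][4] = 4

4


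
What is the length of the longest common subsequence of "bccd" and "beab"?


LCS of "bccd" and "beab"
DP table:
           b    e    a    b
      0    0    0    0    0
  b   0    1    1    1    1
  c   0    1    1    1    1
  c   0    1    1    1    1
  d   0    1    1    1    1
LCS length = dp[4][4] = 1

1


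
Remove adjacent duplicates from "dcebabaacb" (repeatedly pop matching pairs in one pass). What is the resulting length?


Input: dcebabaacb
Stack-based adjacent duplicate removal:
  Read 'd': push. Stack: d
  Read 'c': push. Stack: dc
  Read 'e': push. Stack: dce
  Read 'b': push. Stack: dceb
  Read 'a': push. Stack: dceba
  Read 'b': push. Stack: dcebab
  Read 'a': push. Stack: dcebaba
  Read 'a': matches stack top 'a' => pop. Stack: dcebab
  Read 'c': push. Stack: dcebabc
  Read 'b': push. Stack: dcebabcb
Final stack: "dcebabcb" (length 8)

8


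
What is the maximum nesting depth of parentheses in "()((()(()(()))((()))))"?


Input: "()((()(()(()))((()))))"
Tracking depth:
  Position 0 '(': depth becomes 1
  Position 1 ')': depth becomes 0
  Position 2 '(': depth becomes 1
  Position 3 '(': depth becomes 2
  Position 4 '(': depth becomes 3
  Position 5 ')': depth becomes 2
  Position 6 '(': depth becomes 3
  Position 7 '(': depth becomes 4
  Position 8 ')': depth becomes 3
  Position 9 '(': depth becomes 4
  Position 10 '(': depth becomes 5
  Position 11 ')': depth becomes 4
  Position 12 ')': depth becomes 3
  Position 13 ')': depth becomes 2
  Position 14 '(': depth becomes 3
  Position 15 '(': depth becomes 4
  Position 16 '(': depth becomes 5
  Position 17 ')': depth becomes 4
  Position 18 ')': depth becomes 3
  Position 19 ')': depth becomes 2
  Position 20 ')': depth becomes 1
  Position 21 ')': depth becomes 0
Maximum depth reached: 5

5


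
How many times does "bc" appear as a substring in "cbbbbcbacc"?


Searching for "bc" in "cbbbbcbacc"
Scanning each position:
  Position 0: "cb" => no
  Position 1: "bb" => no
  Position 2: "bb" => no
  Position 3: "bb" => no
  Position 4: "bc" => MATCH
  Position 5: "cb" => no
  Position 6: "ba" => no
  Position 7: "ac" => no
  Position 8: "cc" => no
Total occurrences: 1

1


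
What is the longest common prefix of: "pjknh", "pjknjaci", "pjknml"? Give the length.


Words: pjknh, pjknjaci, pjknml
  Position 0: all 'p' => match
  Position 1: all 'j' => match
  Position 2: all 'k' => match
  Position 3: all 'n' => match
  Position 4: ('h', 'j', 'm') => mismatch, stop
LCP = "pjkn" (length 4)

4


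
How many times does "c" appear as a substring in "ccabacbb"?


Searching for "c" in "ccabacbb"
Scanning each position:
  Position 0: "c" => MATCH
  Position 1: "c" => MATCH
  Position 2: "a" => no
  Position 3: "b" => no
  Position 4: "a" => no
  Position 5: "c" => MATCH
  Position 6: "b" => no
  Position 7: "b" => no
Total occurrences: 3

3


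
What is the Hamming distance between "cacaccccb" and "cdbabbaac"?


Comparing "cacaccccb" and "cdbabbaac" position by position:
  Position 0: 'c' vs 'c' => same
  Position 1: 'a' vs 'd' => differ
  Position 2: 'c' vs 'b' => differ
  Position 3: 'a' vs 'a' => same
  Position 4: 'c' vs 'b' => differ
  Position 5: 'c' vs 'b' => differ
  Position 6: 'c' vs 'a' => differ
  Position 7: 'c' vs 'a' => differ
  Position 8: 'b' vs 'c' => differ
Total differences (Hamming distance): 7

7


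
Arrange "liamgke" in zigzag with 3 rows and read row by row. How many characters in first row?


Zigzag "liamgke" into 3 rows:
Placing characters:
  'l' => row 0
  'i' => row 1
  'a' => row 2
  'm' => row 1
  'g' => row 0
  'k' => row 1
  'e' => row 2
Rows:
  Row 0: "lg"
  Row 1: "imk"
  Row 2: "ae"
First row length: 2

2


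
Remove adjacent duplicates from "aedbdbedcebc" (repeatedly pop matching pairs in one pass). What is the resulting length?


Input: aedbdbedcebc
Stack-based adjacent duplicate removal:
  Read 'a': push. Stack: a
  Read 'e': push. Stack: ae
  Read 'd': push. Stack: aed
  Read 'b': push. Stack: aedb
  Read 'd': push. Stack: aedbd
  Read 'b': push. Stack: aedbdb
  Read 'e': push. Stack: aedbdbe
  Read 'd': push. Stack: aedbdbed
  Read 'c': push. Stack: aedbdbedc
  Read 'e': push. Stack: aedbdbedce
  Read 'b': push. Stack: aedbdbedceb
  Read 'c': push. Stack: aedbdbedcebc
Final stack: "aedbdbedcebc" (length 12)

12


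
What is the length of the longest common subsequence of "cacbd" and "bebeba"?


LCS of "cacbd" and "bebeba"
DP table:
           b    e    b    e    b    a
      0    0    0    0    0    0    0
  c   0    0    0    0    0    0    0
  a   0    0    0    0    0    0    1
  c   0    0    0    0    0    0    1
  b   0    1    1    1    1    1    1
  d   0    1    1    1    1    1    1
LCS length = dp[5][6] = 1

1


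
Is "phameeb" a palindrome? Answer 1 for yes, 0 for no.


Input: phameeb
Reversed: beemahp
  Compare pos 0 ('p') with pos 6 ('b'): MISMATCH
  Compare pos 1 ('h') with pos 5 ('e'): MISMATCH
  Compare pos 2 ('a') with pos 4 ('e'): MISMATCH
Result: not a palindrome

0


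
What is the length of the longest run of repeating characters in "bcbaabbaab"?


Input: "bcbaabbaab"
Scanning for longest run:
  Position 1 ('c'): new char, reset run to 1
  Position 2 ('b'): new char, reset run to 1
  Position 3 ('a'): new char, reset run to 1
  Position 4 ('a'): continues run of 'a', length=2
  Position 5 ('b'): new char, reset run to 1
  Position 6 ('b'): continues run of 'b', length=2
  Position 7 ('a'): new char, reset run to 1
  Position 8 ('a'): continues run of 'a', length=2
  Position 9 ('b'): new char, reset run to 1
Longest run: 'a' with length 2

2


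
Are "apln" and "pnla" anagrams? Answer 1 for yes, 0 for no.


Strings: "apln", "pnla"
Sorted first:  alnp
Sorted second: alnp
Sorted forms match => anagrams

1


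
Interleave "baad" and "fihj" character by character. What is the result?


Interleaving "baad" and "fihj":
  Position 0: 'b' from first, 'f' from second => "bf"
  Position 1: 'a' from first, 'i' from second => "ai"
  Position 2: 'a' from first, 'h' from second => "ah"
  Position 3: 'd' from first, 'j' from second => "dj"
Result: bfaiahdj

bfaiahdj


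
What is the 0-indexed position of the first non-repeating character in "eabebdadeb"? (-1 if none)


Input: eabebdadeb
Character frequencies:
  'a': 2
  'b': 3
  'd': 2
  'e': 3
Scanning left to right for freq == 1:
  Position 0 ('e'): freq=3, skip
  Position 1 ('a'): freq=2, skip
  Position 2 ('b'): freq=3, skip
  Position 3 ('e'): freq=3, skip
  Position 4 ('b'): freq=3, skip
  Position 5 ('d'): freq=2, skip
  Position 6 ('a'): freq=2, skip
  Position 7 ('d'): freq=2, skip
  Position 8 ('e'): freq=3, skip
  Position 9 ('b'): freq=3, skip
  No unique character found => answer = -1

-1


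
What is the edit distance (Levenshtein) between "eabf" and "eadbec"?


Computing edit distance: "eabf" -> "eadbec"
DP table:
           e    a    d    b    e    c
      0    1    2    3    4    5    6
  e   1    0    1    2    3    4    5
  a   2    1    0    1    2    3    4
  b   3    2    1    1    1    2    3
  f   4    3    2    2    2    2    3
Edit distance = dp[4][6] = 3

3


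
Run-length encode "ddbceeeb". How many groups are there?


Input: ddbceeeb
Scanning for consecutive runs:
  Group 1: 'd' x 2 (positions 0-1)
  Group 2: 'b' x 1 (positions 2-2)
  Group 3: 'c' x 1 (positions 3-3)
  Group 4: 'e' x 3 (positions 4-6)
  Group 5: 'b' x 1 (positions 7-7)
Total groups: 5

5


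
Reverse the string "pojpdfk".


Input: pojpdfk
Reading characters right to left:
  Position 6: 'k'
  Position 5: 'f'
  Position 4: 'd'
  Position 3: 'p'
  Position 2: 'j'
  Position 1: 'o'
  Position 0: 'p'
Reversed: kfdpjop

kfdpjop


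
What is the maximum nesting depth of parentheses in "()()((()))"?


Input: "()()((()))"
Tracking depth:
  Position 0 '(': depth becomes 1
  Position 1 ')': depth becomes 0
  Position 2 '(': depth becomes 1
  Position 3 ')': depth becomes 0
  Position 4 '(': depth becomes 1
  Position 5 '(': depth becomes 2
  Position 6 '(': depth becomes 3
  Position 7 ')': depth becomes 2
  Position 8 ')': depth becomes 1
  Position 9 ')': depth becomes 0
Maximum depth reached: 3

3


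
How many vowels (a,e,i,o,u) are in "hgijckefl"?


Input: hgijckefl
Checking each character:
  'h' at position 0: consonant
  'g' at position 1: consonant
  'i' at position 2: vowel (running total: 1)
  'j' at position 3: consonant
  'c' at position 4: consonant
  'k' at position 5: consonant
  'e' at position 6: vowel (running total: 2)
  'f' at position 7: consonant
  'l' at position 8: consonant
Total vowels: 2

2


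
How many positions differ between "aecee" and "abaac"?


Comparing "aecee" and "abaac" position by position:
  Position 0: 'a' vs 'a' => same
  Position 1: 'e' vs 'b' => DIFFER
  Position 2: 'c' vs 'a' => DIFFER
  Position 3: 'e' vs 'a' => DIFFER
  Position 4: 'e' vs 'c' => DIFFER
Positions that differ: 4

4


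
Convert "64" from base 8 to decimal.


Input: "64" in base 8
Positional expansion:
  Digit '6' (value 6) x 8^1 = 48
  Digit '4' (value 4) x 8^0 = 4
Sum = 52

52


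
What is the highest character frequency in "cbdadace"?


Input: cbdadace
Character counts:
  'a': 2
  'b': 1
  'c': 2
  'd': 2
  'e': 1
Maximum frequency: 2

2


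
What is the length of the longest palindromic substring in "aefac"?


Input: "aefac"
Checking substrings for palindromes:
  No multi-char palindromic substrings found
Longest palindromic substring: "a" with length 1

1


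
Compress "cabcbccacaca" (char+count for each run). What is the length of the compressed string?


Input: cabcbccacaca
Runs:
  'c' x 1 => "c1"
  'a' x 1 => "a1"
  'b' x 1 => "b1"
  'c' x 1 => "c1"
  'b' x 1 => "b1"
  'c' x 2 => "c2"
  'a' x 1 => "a1"
  'c' x 1 => "c1"
  'a' x 1 => "a1"
  'c' x 1 => "c1"
  'a' x 1 => "a1"
Compressed: "c1a1b1c1b1c2a1c1a1c1a1"
Compressed length: 22

22


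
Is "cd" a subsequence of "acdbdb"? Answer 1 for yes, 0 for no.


Check if "cd" is a subsequence of "acdbdb"
Greedy scan:
  Position 0 ('a'): no match needed
  Position 1 ('c'): matches sub[0] = 'c'
  Position 2 ('d'): matches sub[1] = 'd'
  Position 3 ('b'): no match needed
  Position 4 ('d'): no match needed
  Position 5 ('b'): no match needed
All 2 characters matched => is a subsequence

1


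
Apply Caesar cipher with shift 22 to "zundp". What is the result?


Caesar cipher: shift "zundp" by 22
  'z' (pos 25) + 22 = pos 21 = 'v'
  'u' (pos 20) + 22 = pos 16 = 'q'
  'n' (pos 13) + 22 = pos 9 = 'j'
  'd' (pos 3) + 22 = pos 25 = 'z'
  'p' (pos 15) + 22 = pos 11 = 'l'
Result: vqjzl

vqjzl


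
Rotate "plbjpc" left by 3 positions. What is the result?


Input: "plbjpc", rotate left by 3
First 3 characters: "plb"
Remaining characters: "jpc"
Concatenate remaining + first: "jpc" + "plb" = "jpcplb"

jpcplb


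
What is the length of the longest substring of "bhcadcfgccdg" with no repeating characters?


Input: "bhcadcfgccdg"
Sliding window (track last position of each char):
  Position 0 ('b'): window [0,0] length 1 -- new best
  Position 1 ('h'): window [0,1] length 2 -- new best
  Position 2 ('c'): window [0,2] length 3 -- new best
  Position 3 ('a'): window [0,3] length 4 -- new best
  Position 4 ('d'): window [0,4] length 5 -- new best
  Position 5 ('c'): repeat (last at 2), move window start to 3
  Position 5 ('c'): window [3,5] length 3
  Position 6 ('f'): window [3,6] length 4
  Position 7 ('g'): window [3,7] length 5
  Position 8 ('c'): repeat (last at 5), move window start to 6
  Position 8 ('c'): window [6,8] length 3
  Position 9 ('c'): repeat (last at 8), move window start to 9
  Position 9 ('c'): window [9,9] length 1
  Position 10 ('d'): window [9,10] length 2
  Position 11 ('g'): window [9,11] length 3
Longest substring with no repeats: "bhcad" with length 5

5


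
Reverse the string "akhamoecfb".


Input: akhamoecfb
Reading characters right to left:
  Position 9: 'b'
  Position 8: 'f'
  Position 7: 'c'
  Position 6: 'e'
  Position 5: 'o'
  Position 4: 'm'
  Position 3: 'a'
  Position 2: 'h'
  Position 1: 'k'
  Position 0: 'a'
Reversed: bfceomahka

bfceomahka


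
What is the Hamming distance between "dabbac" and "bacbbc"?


Comparing "dabbac" and "bacbbc" position by position:
  Position 0: 'd' vs 'b' => differ
  Position 1: 'a' vs 'a' => same
  Position 2: 'b' vs 'c' => differ
  Position 3: 'b' vs 'b' => same
  Position 4: 'a' vs 'b' => differ
  Position 5: 'c' vs 'c' => same
Total differences (Hamming distance): 3

3


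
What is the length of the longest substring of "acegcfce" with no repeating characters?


Input: "acegcfce"
Sliding window (track last position of each char):
  Position 0 ('a'): window [0,0] length 1 -- new best
  Position 1 ('c'): window [0,1] length 2 -- new best
  Position 2 ('e'): window [0,2] length 3 -- new best
  Position 3 ('g'): window [0,3] length 4 -- new best
  Position 4 ('c'): repeat (last at 1), move window start to 2
  Position 4 ('c'): window [2,4] length 3
  Position 5 ('f'): window [2,5] length 4
  Position 6 ('c'): repeat (last at 4), move window start to 5
  Position 6 ('c'): window [5,6] length 2
  Position 7 ('e'): window [5,7] length 3
Longest substring with no repeats: "aceg" with length 4

4


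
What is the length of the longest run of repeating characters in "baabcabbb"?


Input: "baabcabbb"
Scanning for longest run:
  Position 1 ('a'): new char, reset run to 1
  Position 2 ('a'): continues run of 'a', length=2
  Position 3 ('b'): new char, reset run to 1
  Position 4 ('c'): new char, reset run to 1
  Position 5 ('a'): new char, reset run to 1
  Position 6 ('b'): new char, reset run to 1
  Position 7 ('b'): continues run of 'b', length=2
  Position 8 ('b'): continues run of 'b', length=3
Longest run: 'b' with length 3

3


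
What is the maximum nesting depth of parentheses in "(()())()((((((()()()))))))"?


Input: "(()())()((((((()()()))))))"
Tracking depth:
  Position 0 '(': depth becomes 1
  Position 1 '(': depth becomes 2
  Position 2 ')': depth becomes 1
  Position 3 '(': depth becomes 2
  Position 4 ')': depth becomes 1
  Position 5 ')': depth becomes 0
  Position 6 '(': depth becomes 1
  Position 7 ')': depth becomes 0
  Position 8 '(': depth becomes 1
  Position 9 '(': depth becomes 2
  Position 10 '(': depth becomes 3
  Position 11 '(': depth becomes 4
  Position 12 '(': depth becomes 5
  Position 13 '(': depth becomes 6
  Position 14 '(': depth becomes 7
  Position 15 ')': depth becomes 6
  Position 16 '(': depth becomes 7
  Position 17 ')': depth becomes 6
  Position 18 '(': depth becomes 7
  Position 19 ')': depth becomes 6
  Position 20 ')': depth becomes 5
  Position 21 ')': depth becomes 4
  Position 22 ')': depth becomes 3
  Position 23 ')': depth becomes 2
  Position 24 ')': depth becomes 1
  Position 25 ')': depth becomes 0
Maximum depth reached: 7

7


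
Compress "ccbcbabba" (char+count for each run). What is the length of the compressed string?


Input: ccbcbabba
Runs:
  'c' x 2 => "c2"
  'b' x 1 => "b1"
  'c' x 1 => "c1"
  'b' x 1 => "b1"
  'a' x 1 => "a1"
  'b' x 2 => "b2"
  'a' x 1 => "a1"
Compressed: "c2b1c1b1a1b2a1"
Compressed length: 14

14


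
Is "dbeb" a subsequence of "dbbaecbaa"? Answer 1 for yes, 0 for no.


Check if "dbeb" is a subsequence of "dbbaecbaa"
Greedy scan:
  Position 0 ('d'): matches sub[0] = 'd'
  Position 1 ('b'): matches sub[1] = 'b'
  Position 2 ('b'): no match needed
  Position 3 ('a'): no match needed
  Position 4 ('e'): matches sub[2] = 'e'
  Position 5 ('c'): no match needed
  Position 6 ('b'): matches sub[3] = 'b'
  Position 7 ('a'): no match needed
  Position 8 ('a'): no match needed
All 4 characters matched => is a subsequence

1


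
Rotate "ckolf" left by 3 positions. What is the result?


Input: "ckolf", rotate left by 3
First 3 characters: "cko"
Remaining characters: "lf"
Concatenate remaining + first: "lf" + "cko" = "lfcko"

lfcko


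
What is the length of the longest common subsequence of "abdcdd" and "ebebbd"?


LCS of "abdcdd" and "ebebbd"
DP table:
           e    b    e    b    b    d
      0    0    0    0    0    0    0
  a   0    0    0    0    0    0    0
  b   0    0    1    1    1    1    1
  d   0    0    1    1    1    1    2
  c   0    0    1    1    1    1    2
  d   0    0    1    1    1    1    2
  d   0    0    1    1    1    1    2
LCS length = dp[6][6] = 2

2


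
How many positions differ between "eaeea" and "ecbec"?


Comparing "eaeea" and "ecbec" position by position:
  Position 0: 'e' vs 'e' => same
  Position 1: 'a' vs 'c' => DIFFER
  Position 2: 'e' vs 'b' => DIFFER
  Position 3: 'e' vs 'e' => same
  Position 4: 'a' vs 'c' => DIFFER
Positions that differ: 3

3


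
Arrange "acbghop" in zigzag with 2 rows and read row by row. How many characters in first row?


Zigzag "acbghop" into 2 rows:
Placing characters:
  'a' => row 0
  'c' => row 1
  'b' => row 0
  'g' => row 1
  'h' => row 0
  'o' => row 1
  'p' => row 0
Rows:
  Row 0: "abhp"
  Row 1: "cgo"
First row length: 4

4


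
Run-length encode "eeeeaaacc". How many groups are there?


Input: eeeeaaacc
Scanning for consecutive runs:
  Group 1: 'e' x 4 (positions 0-3)
  Group 2: 'a' x 3 (positions 4-6)
  Group 3: 'c' x 2 (positions 7-8)
Total groups: 3

3


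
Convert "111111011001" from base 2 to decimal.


Input: "111111011001" in base 2
Positional expansion:
  Digit '1' (value 1) x 2^11 = 2048
  Digit '1' (value 1) x 2^10 = 1024
  Digit '1' (value 1) x 2^9 = 512
  Digit '1' (value 1) x 2^8 = 256
  Digit '1' (value 1) x 2^7 = 128
  Digit '1' (value 1) x 2^6 = 64
  Digit '0' (value 0) x 2^5 = 0
  Digit '1' (value 1) x 2^4 = 16
  Digit '1' (value 1) x 2^3 = 8
  Digit '0' (value 0) x 2^2 = 0
  Digit '0' (value 0) x 2^1 = 0
  Digit '1' (value 1) x 2^0 = 1
Sum = 4057

4057


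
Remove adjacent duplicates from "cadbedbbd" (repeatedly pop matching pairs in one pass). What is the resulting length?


Input: cadbedbbd
Stack-based adjacent duplicate removal:
  Read 'c': push. Stack: c
  Read 'a': push. Stack: ca
  Read 'd': push. Stack: cad
  Read 'b': push. Stack: cadb
  Read 'e': push. Stack: cadbe
  Read 'd': push. Stack: cadbed
  Read 'b': push. Stack: cadbedb
  Read 'b': matches stack top 'b' => pop. Stack: cadbed
  Read 'd': matches stack top 'd' => pop. Stack: cadbe
Final stack: "cadbe" (length 5)

5


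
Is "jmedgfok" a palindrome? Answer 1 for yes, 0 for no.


Input: jmedgfok
Reversed: kofgdemj
  Compare pos 0 ('j') with pos 7 ('k'): MISMATCH
  Compare pos 1 ('m') with pos 6 ('o'): MISMATCH
  Compare pos 2 ('e') with pos 5 ('f'): MISMATCH
  Compare pos 3 ('d') with pos 4 ('g'): MISMATCH
Result: not a palindrome

0


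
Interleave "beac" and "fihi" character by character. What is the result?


Interleaving "beac" and "fihi":
  Position 0: 'b' from first, 'f' from second => "bf"
  Position 1: 'e' from first, 'i' from second => "ei"
  Position 2: 'a' from first, 'h' from second => "ah"
  Position 3: 'c' from first, 'i' from second => "ci"
Result: bfeiahci

bfeiahci


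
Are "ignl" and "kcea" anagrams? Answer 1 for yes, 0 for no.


Strings: "ignl", "kcea"
Sorted first:  giln
Sorted second: acek
Differ at position 0: 'g' vs 'a' => not anagrams

0


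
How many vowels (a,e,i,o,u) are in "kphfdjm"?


Input: kphfdjm
Checking each character:
  'k' at position 0: consonant
  'p' at position 1: consonant
  'h' at position 2: consonant
  'f' at position 3: consonant
  'd' at position 4: consonant
  'j' at position 5: consonant
  'm' at position 6: consonant
Total vowels: 0

0


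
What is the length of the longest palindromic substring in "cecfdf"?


Input: "cecfdf"
Checking substrings for palindromes:
  [0:3] "cec" (len 3) => palindrome
  [3:6] "fdf" (len 3) => palindrome
Longest palindromic substring: "cec" with length 3

3


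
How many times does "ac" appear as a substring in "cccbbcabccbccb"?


Searching for "ac" in "cccbbcabccbccb"
Scanning each position:
  Position 0: "cc" => no
  Position 1: "cc" => no
  Position 2: "cb" => no
  Position 3: "bb" => no
  Position 4: "bc" => no
  Position 5: "ca" => no
  Position 6: "ab" => no
  Position 7: "bc" => no
  Position 8: "cc" => no
  Position 9: "cb" => no
  Position 10: "bc" => no
  Position 11: "cc" => no
  Position 12: "cb" => no
Total occurrences: 0

0


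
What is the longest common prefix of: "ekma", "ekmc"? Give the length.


Words: ekma, ekmc
  Position 0: all 'e' => match
  Position 1: all 'k' => match
  Position 2: all 'm' => match
  Position 3: ('a', 'c') => mismatch, stop
LCP = "ekm" (length 3)

3


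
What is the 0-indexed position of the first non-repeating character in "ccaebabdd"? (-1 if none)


Input: ccaebabdd
Character frequencies:
  'a': 2
  'b': 2
  'c': 2
  'd': 2
  'e': 1
Scanning left to right for freq == 1:
  Position 0 ('c'): freq=2, skip
  Position 1 ('c'): freq=2, skip
  Position 2 ('a'): freq=2, skip
  Position 3 ('e'): unique! => answer = 3

3


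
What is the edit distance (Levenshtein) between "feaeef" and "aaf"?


Computing edit distance: "feaeef" -> "aaf"
DP table:
           a    a    f
      0    1    2    3
  f   1    1    2    2
  e   2    2    2    3
  a   3    2    2    3
  e   4    3    3    3
  e   5    4    4    4
  f   6    5    5    4
Edit distance = dp[6][3] = 4

4


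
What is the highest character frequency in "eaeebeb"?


Input: eaeebeb
Character counts:
  'a': 1
  'b': 2
  'e': 4
Maximum frequency: 4

4


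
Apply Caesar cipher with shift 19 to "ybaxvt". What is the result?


Caesar cipher: shift "ybaxvt" by 19
  'y' (pos 24) + 19 = pos 17 = 'r'
  'b' (pos 1) + 19 = pos 20 = 'u'
  'a' (pos 0) + 19 = pos 19 = 't'
  'x' (pos 23) + 19 = pos 16 = 'q'
  'v' (pos 21) + 19 = pos 14 = 'o'
  't' (pos 19) + 19 = pos 12 = 'm'
Result: rutqom

rutqom


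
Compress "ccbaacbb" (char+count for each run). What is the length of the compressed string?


Input: ccbaacbb
Runs:
  'c' x 2 => "c2"
  'b' x 1 => "b1"
  'a' x 2 => "a2"
  'c' x 1 => "c1"
  'b' x 2 => "b2"
Compressed: "c2b1a2c1b2"
Compressed length: 10

10


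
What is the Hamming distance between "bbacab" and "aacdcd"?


Comparing "bbacab" and "aacdcd" position by position:
  Position 0: 'b' vs 'a' => differ
  Position 1: 'b' vs 'a' => differ
  Position 2: 'a' vs 'c' => differ
  Position 3: 'c' vs 'd' => differ
  Position 4: 'a' vs 'c' => differ
  Position 5: 'b' vs 'd' => differ
Total differences (Hamming distance): 6

6


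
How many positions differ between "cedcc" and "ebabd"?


Comparing "cedcc" and "ebabd" position by position:
  Position 0: 'c' vs 'e' => DIFFER
  Position 1: 'e' vs 'b' => DIFFER
  Position 2: 'd' vs 'a' => DIFFER
  Position 3: 'c' vs 'b' => DIFFER
  Position 4: 'c' vs 'd' => DIFFER
Positions that differ: 5

5


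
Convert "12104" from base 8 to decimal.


Input: "12104" in base 8
Positional expansion:
  Digit '1' (value 1) x 8^4 = 4096
  Digit '2' (value 2) x 8^3 = 1024
  Digit '1' (value 1) x 8^2 = 64
  Digit '0' (value 0) x 8^1 = 0
  Digit '4' (value 4) x 8^0 = 4
Sum = 5188

5188


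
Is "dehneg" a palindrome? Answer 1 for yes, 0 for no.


Input: dehneg
Reversed: genhed
  Compare pos 0 ('d') with pos 5 ('g'): MISMATCH
  Compare pos 1 ('e') with pos 4 ('e'): match
  Compare pos 2 ('h') with pos 3 ('n'): MISMATCH
Result: not a palindrome

0


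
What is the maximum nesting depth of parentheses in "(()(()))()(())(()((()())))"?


Input: "(()(()))()(())(()((()())))"
Tracking depth:
  Position 0 '(': depth becomes 1
  Position 1 '(': depth becomes 2
  Position 2 ')': depth becomes 1
  Position 3 '(': depth becomes 2
  Position 4 '(': depth becomes 3
  Position 5 ')': depth becomes 2
  Position 6 ')': depth becomes 1
  Position 7 ')': depth becomes 0
  Position 8 '(': depth becomes 1
  Position 9 ')': depth becomes 0
  Position 10 '(': depth becomes 1
  Position 11 '(': depth becomes 2
  Position 12 ')': depth becomes 1
  Position 13 ')': depth becomes 0
  Position 14 '(': depth becomes 1
  Position 15 '(': depth becomes 2
  Position 16 ')': depth becomes 1
  Position 17 '(': depth becomes 2
  Position 18 '(': depth becomes 3
  Position 19 '(': depth becomes 4
  Position 20 ')': depth becomes 3
  Position 21 '(': depth becomes 4
  Position 22 ')': depth becomes 3
  Position 23 ')': depth becomes 2
  Position 24 ')': depth becomes 1
  Position 25 ')': depth becomes 0
Maximum depth reached: 4

4


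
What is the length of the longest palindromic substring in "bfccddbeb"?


Input: "bfccddbeb"
Checking substrings for palindromes:
  [6:9] "beb" (len 3) => palindrome
  [2:4] "cc" (len 2) => palindrome
  [4:6] "dd" (len 2) => palindrome
Longest palindromic substring: "beb" with length 3

3


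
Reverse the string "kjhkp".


Input: kjhkp
Reading characters right to left:
  Position 4: 'p'
  Position 3: 'k'
  Position 2: 'h'
  Position 1: 'j'
  Position 0: 'k'
Reversed: pkhjk

pkhjk


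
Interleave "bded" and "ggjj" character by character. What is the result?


Interleaving "bded" and "ggjj":
  Position 0: 'b' from first, 'g' from second => "bg"
  Position 1: 'd' from first, 'g' from second => "dg"
  Position 2: 'e' from first, 'j' from second => "ej"
  Position 3: 'd' from first, 'j' from second => "dj"
Result: bgdgejdj

bgdgejdj


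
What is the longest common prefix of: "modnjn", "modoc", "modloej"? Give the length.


Words: modnjn, modoc, modloej
  Position 0: all 'm' => match
  Position 1: all 'o' => match
  Position 2: all 'd' => match
  Position 3: ('n', 'o', 'l') => mismatch, stop
LCP = "mod" (length 3)

3


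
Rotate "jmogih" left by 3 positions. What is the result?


Input: "jmogih", rotate left by 3
First 3 characters: "jmo"
Remaining characters: "gih"
Concatenate remaining + first: "gih" + "jmo" = "gihjmo"

gihjmo


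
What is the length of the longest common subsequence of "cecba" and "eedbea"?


LCS of "cecba" and "eedbea"
DP table:
           e    e    d    b    e    a
      0    0    0    0    0    0    0
  c   0    0    0    0    0    0    0
  e   0    1    1    1    1    1    1
  c   0    1    1    1    1    1    1
  b   0    1    1    1    2    2    2
  a   0    1    1    1    2    2    3
LCS length = dp[5][6] = 3

3


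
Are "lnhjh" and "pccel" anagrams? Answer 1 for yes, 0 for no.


Strings: "lnhjh", "pccel"
Sorted first:  hhjln
Sorted second: ccelp
Differ at position 0: 'h' vs 'c' => not anagrams

0


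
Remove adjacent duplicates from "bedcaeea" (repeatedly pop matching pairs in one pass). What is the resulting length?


Input: bedcaeea
Stack-based adjacent duplicate removal:
  Read 'b': push. Stack: b
  Read 'e': push. Stack: be
  Read 'd': push. Stack: bed
  Read 'c': push. Stack: bedc
  Read 'a': push. Stack: bedca
  Read 'e': push. Stack: bedcae
  Read 'e': matches stack top 'e' => pop. Stack: bedca
  Read 'a': matches stack top 'a' => pop. Stack: bedc
Final stack: "bedc" (length 4)

4


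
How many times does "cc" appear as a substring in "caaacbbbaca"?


Searching for "cc" in "caaacbbbaca"
Scanning each position:
  Position 0: "ca" => no
  Position 1: "aa" => no
  Position 2: "aa" => no
  Position 3: "ac" => no
  Position 4: "cb" => no
  Position 5: "bb" => no
  Position 6: "bb" => no
  Position 7: "ba" => no
  Position 8: "ac" => no
  Position 9: "ca" => no
Total occurrences: 0

0


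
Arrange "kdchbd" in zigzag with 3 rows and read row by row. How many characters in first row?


Zigzag "kdchbd" into 3 rows:
Placing characters:
  'k' => row 0
  'd' => row 1
  'c' => row 2
  'h' => row 1
  'b' => row 0
  'd' => row 1
Rows:
  Row 0: "kb"
  Row 1: "dhd"
  Row 2: "c"
First row length: 2

2


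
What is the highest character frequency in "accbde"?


Input: accbde
Character counts:
  'a': 1
  'b': 1
  'c': 2
  'd': 1
  'e': 1
Maximum frequency: 2

2


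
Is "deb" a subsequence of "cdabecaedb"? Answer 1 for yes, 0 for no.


Check if "deb" is a subsequence of "cdabecaedb"
Greedy scan:
  Position 0 ('c'): no match needed
  Position 1 ('d'): matches sub[0] = 'd'
  Position 2 ('a'): no match needed
  Position 3 ('b'): no match needed
  Position 4 ('e'): matches sub[1] = 'e'
  Position 5 ('c'): no match needed
  Position 6 ('a'): no match needed
  Position 7 ('e'): no match needed
  Position 8 ('d'): no match needed
  Position 9 ('b'): matches sub[2] = 'b'
All 3 characters matched => is a subsequence

1
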